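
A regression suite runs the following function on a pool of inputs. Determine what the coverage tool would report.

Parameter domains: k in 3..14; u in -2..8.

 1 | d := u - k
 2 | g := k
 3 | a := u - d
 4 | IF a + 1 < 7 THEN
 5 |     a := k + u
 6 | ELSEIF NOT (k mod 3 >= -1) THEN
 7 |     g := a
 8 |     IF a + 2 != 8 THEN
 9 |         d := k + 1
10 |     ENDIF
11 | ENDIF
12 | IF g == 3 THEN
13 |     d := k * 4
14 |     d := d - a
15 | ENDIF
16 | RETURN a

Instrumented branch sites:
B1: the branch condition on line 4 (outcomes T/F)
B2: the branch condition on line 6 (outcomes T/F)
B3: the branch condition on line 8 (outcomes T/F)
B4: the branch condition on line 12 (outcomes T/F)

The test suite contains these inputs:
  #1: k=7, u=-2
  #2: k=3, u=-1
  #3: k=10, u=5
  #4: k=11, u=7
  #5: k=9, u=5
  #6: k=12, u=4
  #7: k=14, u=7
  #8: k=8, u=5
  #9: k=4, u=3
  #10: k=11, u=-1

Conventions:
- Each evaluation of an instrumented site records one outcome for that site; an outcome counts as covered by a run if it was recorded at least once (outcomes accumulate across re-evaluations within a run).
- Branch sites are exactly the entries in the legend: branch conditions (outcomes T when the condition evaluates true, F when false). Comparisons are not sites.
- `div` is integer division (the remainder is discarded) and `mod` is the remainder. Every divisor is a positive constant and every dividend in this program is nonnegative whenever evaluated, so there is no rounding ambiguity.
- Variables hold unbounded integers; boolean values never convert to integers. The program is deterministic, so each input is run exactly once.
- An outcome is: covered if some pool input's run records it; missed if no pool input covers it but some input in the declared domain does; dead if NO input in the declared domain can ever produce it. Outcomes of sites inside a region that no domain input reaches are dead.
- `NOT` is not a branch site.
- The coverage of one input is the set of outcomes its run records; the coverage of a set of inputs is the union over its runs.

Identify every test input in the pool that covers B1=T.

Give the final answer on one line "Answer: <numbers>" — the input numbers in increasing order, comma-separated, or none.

input #1 (k=7, u=-2): does not produce B1=T
input #2 (k=3, u=-1): produces B1=T
input #3 (k=10, u=5): does not produce B1=T
input #4 (k=11, u=7): does not produce B1=T
input #5 (k=9, u=5): does not produce B1=T
input #6 (k=12, u=4): does not produce B1=T
input #7 (k=14, u=7): does not produce B1=T
input #8 (k=8, u=5): does not produce B1=T
input #9 (k=4, u=3): produces B1=T
input #10 (k=11, u=-1): does not produce B1=T

Answer: 2, 9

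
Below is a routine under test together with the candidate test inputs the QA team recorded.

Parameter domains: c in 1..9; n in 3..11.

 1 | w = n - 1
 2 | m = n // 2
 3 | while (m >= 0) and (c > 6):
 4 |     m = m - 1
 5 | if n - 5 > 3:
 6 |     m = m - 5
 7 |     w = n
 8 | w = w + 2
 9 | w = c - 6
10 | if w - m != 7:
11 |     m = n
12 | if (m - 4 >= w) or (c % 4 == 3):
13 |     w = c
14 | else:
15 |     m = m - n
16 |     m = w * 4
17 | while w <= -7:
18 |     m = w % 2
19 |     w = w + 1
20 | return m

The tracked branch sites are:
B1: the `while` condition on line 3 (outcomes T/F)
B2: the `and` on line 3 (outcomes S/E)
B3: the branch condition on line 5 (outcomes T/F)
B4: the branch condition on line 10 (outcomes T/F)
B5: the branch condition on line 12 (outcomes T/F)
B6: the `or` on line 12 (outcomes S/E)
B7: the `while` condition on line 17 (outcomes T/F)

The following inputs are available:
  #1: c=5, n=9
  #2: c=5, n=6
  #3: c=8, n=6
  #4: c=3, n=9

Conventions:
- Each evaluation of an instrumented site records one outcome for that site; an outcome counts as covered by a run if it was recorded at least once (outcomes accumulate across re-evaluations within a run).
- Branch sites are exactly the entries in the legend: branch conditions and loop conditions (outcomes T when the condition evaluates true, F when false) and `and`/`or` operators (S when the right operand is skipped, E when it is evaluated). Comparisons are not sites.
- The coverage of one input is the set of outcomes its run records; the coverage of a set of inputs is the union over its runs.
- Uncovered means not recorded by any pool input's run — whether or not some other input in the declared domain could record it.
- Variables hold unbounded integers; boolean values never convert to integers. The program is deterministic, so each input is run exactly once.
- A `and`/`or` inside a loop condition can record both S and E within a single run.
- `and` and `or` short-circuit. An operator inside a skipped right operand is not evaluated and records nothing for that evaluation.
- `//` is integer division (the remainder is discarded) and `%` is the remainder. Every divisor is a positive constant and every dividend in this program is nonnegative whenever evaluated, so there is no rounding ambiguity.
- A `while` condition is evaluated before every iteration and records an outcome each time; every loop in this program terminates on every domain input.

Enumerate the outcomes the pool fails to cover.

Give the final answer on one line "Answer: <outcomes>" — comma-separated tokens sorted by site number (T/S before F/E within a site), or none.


input #1 (c=5, n=9): events B2->E, B1->F, B3->T, B4->T, B6->S, B5->T, B7->F; covers B1=F, B2=E, B3=T, B4=T, B5=T, B6=S, B7=F
input #2 (c=5, n=6): events B2->E, B1->F, B3->F, B4->T, B6->S, B5->T, B7->F; covers B1=F, B2=E, B3=F, B4=T, B5=T, B6=S, B7=F
input #3 (c=8, n=6): events B2->E, B1->T, B2->E, B1->T, B2->E, B1->T, B2->E, B1->T, B2->S, B1->F, B3->F, B4->T, B6->S, B5->T, ...; covers B1=T, B1=F, B2=S, B2=E, B3=F, B4=T, B5=T, B6=S, B7=F
input #4 (c=3, n=9): events B2->E, B1->F, B3->T, B4->T, B6->S, B5->T, B7->F; covers B1=F, B2=E, B3=T, B4=T, B5=T, B6=S, B7=F
union over the pool: B1=T, B1=F, B2=S, B2=E, B3=T, B3=F, B4=T, B5=T, B6=S, B7=F
uncovered (4 of 14): B4=F, B5=F, B6=E, B7=T
Answer: B4=F, B5=F, B6=E, B7=T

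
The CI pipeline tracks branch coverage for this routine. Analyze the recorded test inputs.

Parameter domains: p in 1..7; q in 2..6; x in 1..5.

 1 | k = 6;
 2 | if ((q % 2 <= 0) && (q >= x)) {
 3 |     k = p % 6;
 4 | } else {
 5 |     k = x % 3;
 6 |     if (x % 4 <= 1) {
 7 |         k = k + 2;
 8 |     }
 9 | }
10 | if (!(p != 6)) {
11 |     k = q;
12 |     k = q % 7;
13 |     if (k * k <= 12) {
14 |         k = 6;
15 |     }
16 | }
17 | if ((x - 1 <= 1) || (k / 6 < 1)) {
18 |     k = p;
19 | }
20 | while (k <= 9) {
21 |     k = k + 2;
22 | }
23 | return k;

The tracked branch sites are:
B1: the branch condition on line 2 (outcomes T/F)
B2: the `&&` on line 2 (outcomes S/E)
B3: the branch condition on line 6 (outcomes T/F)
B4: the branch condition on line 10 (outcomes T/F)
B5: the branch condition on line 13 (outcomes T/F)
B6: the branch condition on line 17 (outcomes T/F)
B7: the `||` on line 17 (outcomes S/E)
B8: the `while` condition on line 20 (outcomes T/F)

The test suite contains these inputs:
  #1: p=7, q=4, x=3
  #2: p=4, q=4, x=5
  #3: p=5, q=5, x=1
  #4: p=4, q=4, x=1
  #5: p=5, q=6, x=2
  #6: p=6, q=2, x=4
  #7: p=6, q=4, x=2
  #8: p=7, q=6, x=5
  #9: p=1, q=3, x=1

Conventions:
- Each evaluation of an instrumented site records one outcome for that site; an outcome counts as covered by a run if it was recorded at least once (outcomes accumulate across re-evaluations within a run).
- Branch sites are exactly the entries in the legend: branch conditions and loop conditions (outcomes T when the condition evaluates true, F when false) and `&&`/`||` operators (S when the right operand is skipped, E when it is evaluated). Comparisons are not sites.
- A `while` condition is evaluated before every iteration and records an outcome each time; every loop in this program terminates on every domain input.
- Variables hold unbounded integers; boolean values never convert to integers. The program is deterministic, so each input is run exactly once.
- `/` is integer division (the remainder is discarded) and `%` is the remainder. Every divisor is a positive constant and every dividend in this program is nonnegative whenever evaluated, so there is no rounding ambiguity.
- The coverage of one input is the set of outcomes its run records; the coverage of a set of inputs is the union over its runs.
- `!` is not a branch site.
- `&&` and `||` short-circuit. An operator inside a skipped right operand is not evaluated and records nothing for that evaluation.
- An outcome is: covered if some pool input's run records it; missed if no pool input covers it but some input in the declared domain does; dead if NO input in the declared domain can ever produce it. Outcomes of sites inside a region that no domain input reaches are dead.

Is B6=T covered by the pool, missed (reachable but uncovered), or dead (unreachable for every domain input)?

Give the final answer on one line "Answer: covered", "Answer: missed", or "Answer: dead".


B6=T is recorded by pool input(s) 1, 2, 3, 4, 5, 7, 8, 9 -> covered
Answer: covered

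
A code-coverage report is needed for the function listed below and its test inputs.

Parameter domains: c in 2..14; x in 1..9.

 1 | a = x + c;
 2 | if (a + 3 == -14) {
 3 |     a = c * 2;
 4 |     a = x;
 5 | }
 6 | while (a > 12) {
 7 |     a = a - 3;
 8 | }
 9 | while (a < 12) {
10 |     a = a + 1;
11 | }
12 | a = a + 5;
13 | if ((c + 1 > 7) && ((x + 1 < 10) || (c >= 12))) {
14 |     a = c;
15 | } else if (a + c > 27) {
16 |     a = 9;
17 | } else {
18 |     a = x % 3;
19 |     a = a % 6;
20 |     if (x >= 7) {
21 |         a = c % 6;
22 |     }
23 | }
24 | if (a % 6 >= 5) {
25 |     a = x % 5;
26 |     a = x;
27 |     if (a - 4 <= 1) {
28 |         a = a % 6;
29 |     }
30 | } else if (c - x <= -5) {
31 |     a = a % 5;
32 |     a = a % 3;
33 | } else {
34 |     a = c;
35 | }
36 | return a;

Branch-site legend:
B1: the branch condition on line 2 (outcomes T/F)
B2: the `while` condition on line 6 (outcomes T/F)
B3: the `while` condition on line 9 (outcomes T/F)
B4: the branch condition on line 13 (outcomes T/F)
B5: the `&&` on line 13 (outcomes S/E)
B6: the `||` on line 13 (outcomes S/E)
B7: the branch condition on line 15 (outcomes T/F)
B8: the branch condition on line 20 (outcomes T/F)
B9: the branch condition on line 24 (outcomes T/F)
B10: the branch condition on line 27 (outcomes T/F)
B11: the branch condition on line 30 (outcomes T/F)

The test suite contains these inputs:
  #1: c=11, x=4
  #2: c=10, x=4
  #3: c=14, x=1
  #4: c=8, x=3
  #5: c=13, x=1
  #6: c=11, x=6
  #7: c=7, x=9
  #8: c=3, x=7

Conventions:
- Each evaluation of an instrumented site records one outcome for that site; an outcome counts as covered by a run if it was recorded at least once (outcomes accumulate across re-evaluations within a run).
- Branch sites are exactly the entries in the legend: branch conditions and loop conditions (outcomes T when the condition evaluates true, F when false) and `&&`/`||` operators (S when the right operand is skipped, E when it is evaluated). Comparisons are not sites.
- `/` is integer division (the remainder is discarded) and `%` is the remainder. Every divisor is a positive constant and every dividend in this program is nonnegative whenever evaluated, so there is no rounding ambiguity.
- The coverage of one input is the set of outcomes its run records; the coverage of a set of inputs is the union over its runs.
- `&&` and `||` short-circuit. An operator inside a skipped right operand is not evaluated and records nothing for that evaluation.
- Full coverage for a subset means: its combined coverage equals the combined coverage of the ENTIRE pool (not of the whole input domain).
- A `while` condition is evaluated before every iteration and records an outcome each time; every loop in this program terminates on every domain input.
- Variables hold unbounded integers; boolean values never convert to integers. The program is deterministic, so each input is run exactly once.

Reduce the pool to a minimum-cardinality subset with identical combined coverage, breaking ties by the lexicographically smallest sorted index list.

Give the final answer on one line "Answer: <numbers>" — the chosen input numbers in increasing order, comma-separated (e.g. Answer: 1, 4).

test 1 (c=11, x=4) fires B1->F, B2->T, B2->F, B3->F, B5->E, B6->S, B4->T, B9->T, B10->T; hits B1=F, B2=T, B2=F, B3=F, B4=T, B5=E, B6=S, B9=T, B10=T
test 2 (c=10, x=4) fires B1->F, B2->T, B2->F, B3->T, B3->F, B5->E, B6->S, B4->T, B9->F, B11->F; hits B1=F, B2=T, B2=F, B3=T, B3=F, B4=T, B5=E, B6=S, B9=F, B11=F
test 3 (c=14, x=1) fires B1->F, B2->T, B2->F, B3->F, B5->E, B6->S, B4->T, B9->F, B11->F; hits B1=F, B2=T, B2=F, B3=F, B4=T, B5=E, B6=S, B9=F, B11=F
test 4 (c=8, x=3) fires B1->F, B2->F, B3->T, B3->F, B5->E, B6->S, B4->T, B9->F, B11->F; hits B1=F, B2=F, B3=T, B3=F, B4=T, B5=E, B6=S, B9=F, B11=F
test 5 (c=13, x=1) fires B1->F, B2->T, B2->F, B3->T, B3->F, B5->E, B6->S, B4->T, B9->F, B11->F; hits B1=F, B2=T, B2=F, B3=T, B3=F, B4=T, B5=E, B6=S, B9=F, B11=F
test 6 (c=11, x=6) fires B1->F, B2->T, B2->T, B2->F, B3->T, B3->F, B5->E, B6->S, B4->T, B9->T, B10->F; hits B1=F, B2=T, B2=F, B3=T, B3=F, B4=T, B5=E, B6=S, B9=T, B10=F
test 7 (c=7, x=9) fires B1->F, B2->T, B2->T, B2->F, B3->T, B3->T, B3->F, B5->E, B6->E, B4->F, B7->F, B8->T, B9->F, B11->F; hits B1=F, B2=T, B2=F, B3=T, B3=F, B4=F, B5=E, B6=E, B7=F, B8=T, B9=F, B11=F
test 8 (c=3, x=7) fires B1->F, B2->F, B3->T, B3->T, B3->F, B5->S, B4->F, B7->F, B8->T, B9->F, B11->F; hits B1=F, B2=F, B3=T, B3=F, B4=F, B5=S, B7=F, B8=T, B9=F, B11=F
union over all inputs: B1=F, B2=T, B2=F, B3=T, B3=F, B4=T, B4=F, B5=S, B5=E, B6=S, B6=E, B7=F, B8=T, B9=T, B9=F, B10=T, B10=F, B11=F (18 outcomes)
checked all size-1 subsets: none covers 18 outcomes (max 12/18)
checked all size-2 subsets: none covers 18 outcomes (max 16/18)
checked all size-3 subsets: none covers 18 outcomes (max 17/18)
the canonical winner is {1, 6, 7, 8}: size 4, full 18-outcome coverage, earliest index list among size-4 covers

Answer: 1, 6, 7, 8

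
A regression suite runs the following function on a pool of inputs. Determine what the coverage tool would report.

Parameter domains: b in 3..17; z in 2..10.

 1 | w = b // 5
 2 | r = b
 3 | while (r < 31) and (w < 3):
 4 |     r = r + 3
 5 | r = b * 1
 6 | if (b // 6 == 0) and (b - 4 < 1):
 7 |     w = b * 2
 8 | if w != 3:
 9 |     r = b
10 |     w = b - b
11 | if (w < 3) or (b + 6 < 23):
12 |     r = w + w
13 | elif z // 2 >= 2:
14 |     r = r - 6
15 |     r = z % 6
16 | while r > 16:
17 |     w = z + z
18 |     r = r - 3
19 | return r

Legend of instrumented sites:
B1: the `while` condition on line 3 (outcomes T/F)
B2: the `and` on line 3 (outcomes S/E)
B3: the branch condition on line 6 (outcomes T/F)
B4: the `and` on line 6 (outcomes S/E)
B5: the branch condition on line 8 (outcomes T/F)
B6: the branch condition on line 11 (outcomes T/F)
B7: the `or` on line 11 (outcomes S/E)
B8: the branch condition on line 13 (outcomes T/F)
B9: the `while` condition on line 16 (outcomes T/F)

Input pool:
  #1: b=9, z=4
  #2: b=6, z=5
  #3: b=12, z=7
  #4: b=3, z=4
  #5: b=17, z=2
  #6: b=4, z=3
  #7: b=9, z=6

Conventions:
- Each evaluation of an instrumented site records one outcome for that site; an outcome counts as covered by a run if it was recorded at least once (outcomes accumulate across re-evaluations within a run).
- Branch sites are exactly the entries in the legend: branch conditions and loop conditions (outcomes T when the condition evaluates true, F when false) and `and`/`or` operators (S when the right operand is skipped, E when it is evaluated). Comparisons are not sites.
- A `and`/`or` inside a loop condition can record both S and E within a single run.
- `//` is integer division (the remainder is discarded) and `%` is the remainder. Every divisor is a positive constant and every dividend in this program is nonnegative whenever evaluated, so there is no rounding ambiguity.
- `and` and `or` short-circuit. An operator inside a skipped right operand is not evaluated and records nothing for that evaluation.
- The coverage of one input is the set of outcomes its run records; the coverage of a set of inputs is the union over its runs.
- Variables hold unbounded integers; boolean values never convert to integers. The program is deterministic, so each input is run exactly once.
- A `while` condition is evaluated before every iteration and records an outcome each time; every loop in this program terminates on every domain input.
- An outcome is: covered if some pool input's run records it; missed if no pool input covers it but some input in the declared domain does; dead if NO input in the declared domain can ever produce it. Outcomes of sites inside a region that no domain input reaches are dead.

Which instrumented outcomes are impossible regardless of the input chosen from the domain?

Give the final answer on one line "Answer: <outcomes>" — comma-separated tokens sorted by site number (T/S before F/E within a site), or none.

running all 135 domain inputs and tallying outcomes:
  reachable outcomes have witnesses, e.g. B1=T (e.g. b=3, z=2), B1=F (e.g. b=3, z=2), B2=S (e.g. b=3, z=2), B2=E (e.g. b=3, z=2)

Answer: none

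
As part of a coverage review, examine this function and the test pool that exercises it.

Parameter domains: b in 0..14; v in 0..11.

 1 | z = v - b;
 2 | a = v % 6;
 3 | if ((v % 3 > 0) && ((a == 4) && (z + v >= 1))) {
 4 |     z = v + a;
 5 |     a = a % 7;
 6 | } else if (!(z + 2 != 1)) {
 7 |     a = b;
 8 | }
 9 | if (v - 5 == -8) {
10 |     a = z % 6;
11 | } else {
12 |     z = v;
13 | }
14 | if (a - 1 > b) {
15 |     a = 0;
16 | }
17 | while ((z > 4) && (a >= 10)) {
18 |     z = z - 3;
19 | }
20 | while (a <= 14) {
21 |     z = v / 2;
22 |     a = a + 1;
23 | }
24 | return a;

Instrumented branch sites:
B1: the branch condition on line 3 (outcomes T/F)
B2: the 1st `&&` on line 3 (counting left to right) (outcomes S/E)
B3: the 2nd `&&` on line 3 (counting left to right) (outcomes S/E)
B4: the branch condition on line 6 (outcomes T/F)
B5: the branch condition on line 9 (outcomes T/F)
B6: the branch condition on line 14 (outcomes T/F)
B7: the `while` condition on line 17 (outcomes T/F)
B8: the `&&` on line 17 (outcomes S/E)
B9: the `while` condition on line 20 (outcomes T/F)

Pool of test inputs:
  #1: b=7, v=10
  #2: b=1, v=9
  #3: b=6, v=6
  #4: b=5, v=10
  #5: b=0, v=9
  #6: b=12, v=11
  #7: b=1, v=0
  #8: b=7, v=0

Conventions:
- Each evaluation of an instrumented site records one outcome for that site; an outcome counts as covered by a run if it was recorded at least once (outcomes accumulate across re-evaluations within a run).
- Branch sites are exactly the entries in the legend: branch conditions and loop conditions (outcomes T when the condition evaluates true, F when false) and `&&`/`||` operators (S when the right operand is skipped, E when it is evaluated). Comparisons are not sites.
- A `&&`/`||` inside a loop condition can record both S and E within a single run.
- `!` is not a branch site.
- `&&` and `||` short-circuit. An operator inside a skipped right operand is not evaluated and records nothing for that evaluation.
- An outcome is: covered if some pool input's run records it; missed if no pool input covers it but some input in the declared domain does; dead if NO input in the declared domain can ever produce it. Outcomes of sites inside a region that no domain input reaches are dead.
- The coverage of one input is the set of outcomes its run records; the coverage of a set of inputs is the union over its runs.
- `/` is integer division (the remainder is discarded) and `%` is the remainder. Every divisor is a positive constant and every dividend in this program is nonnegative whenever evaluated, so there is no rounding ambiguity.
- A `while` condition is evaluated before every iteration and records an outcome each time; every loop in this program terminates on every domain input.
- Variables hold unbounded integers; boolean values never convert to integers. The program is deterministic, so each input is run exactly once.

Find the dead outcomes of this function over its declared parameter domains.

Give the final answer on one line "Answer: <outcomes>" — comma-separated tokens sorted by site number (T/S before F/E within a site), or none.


checking every outcome against all 180 domain inputs:
  B5=T: unreachable across the whole domain -> dead
  reachable outcomes have witnesses, e.g. B1=T (e.g. b=0, v=4), B1=F (e.g. b=0, v=0), B2=S (e.g. b=0, v=0), B2=E (e.g. b=0, v=1)
Answer: B5=T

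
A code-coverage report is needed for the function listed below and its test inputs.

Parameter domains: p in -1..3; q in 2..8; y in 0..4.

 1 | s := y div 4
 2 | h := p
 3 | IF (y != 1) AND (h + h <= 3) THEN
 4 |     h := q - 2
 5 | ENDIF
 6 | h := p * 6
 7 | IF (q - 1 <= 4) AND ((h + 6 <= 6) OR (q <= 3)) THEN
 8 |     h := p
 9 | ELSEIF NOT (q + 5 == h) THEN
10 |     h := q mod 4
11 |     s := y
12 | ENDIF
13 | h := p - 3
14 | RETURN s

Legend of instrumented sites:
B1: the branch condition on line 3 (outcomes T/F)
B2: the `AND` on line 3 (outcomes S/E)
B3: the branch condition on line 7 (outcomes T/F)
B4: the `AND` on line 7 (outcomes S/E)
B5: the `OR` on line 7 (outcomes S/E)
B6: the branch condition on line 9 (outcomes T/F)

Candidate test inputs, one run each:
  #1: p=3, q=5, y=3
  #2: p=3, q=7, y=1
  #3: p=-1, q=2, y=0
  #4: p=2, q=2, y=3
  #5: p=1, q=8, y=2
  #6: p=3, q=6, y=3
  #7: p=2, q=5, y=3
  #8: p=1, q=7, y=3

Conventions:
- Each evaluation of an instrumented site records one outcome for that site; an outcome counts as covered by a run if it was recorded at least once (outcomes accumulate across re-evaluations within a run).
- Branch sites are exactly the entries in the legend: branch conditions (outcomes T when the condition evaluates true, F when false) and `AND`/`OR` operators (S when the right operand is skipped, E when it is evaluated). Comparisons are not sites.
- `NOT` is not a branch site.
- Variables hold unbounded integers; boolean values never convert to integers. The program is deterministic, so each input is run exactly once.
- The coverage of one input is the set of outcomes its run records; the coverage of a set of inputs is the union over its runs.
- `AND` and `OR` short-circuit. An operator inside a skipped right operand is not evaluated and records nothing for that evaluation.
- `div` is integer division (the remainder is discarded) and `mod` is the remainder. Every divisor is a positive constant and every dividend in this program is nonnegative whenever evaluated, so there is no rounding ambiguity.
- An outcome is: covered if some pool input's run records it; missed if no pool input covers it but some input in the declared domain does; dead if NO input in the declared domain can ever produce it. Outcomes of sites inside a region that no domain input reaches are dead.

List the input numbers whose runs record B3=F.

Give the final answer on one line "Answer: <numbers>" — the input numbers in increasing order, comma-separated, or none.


input #1 (p=3, q=5, y=3): hits B3=F
input #2 (p=3, q=7, y=1): hits B3=F
input #3 (p=-1, q=2, y=0): never hits B3=F
input #4 (p=2, q=2, y=3): never hits B3=F
input #5 (p=1, q=8, y=2): hits B3=F
input #6 (p=3, q=6, y=3): hits B3=F
input #7 (p=2, q=5, y=3): hits B3=F
input #8 (p=1, q=7, y=3): hits B3=F
Answer: 1, 2, 5, 6, 7, 8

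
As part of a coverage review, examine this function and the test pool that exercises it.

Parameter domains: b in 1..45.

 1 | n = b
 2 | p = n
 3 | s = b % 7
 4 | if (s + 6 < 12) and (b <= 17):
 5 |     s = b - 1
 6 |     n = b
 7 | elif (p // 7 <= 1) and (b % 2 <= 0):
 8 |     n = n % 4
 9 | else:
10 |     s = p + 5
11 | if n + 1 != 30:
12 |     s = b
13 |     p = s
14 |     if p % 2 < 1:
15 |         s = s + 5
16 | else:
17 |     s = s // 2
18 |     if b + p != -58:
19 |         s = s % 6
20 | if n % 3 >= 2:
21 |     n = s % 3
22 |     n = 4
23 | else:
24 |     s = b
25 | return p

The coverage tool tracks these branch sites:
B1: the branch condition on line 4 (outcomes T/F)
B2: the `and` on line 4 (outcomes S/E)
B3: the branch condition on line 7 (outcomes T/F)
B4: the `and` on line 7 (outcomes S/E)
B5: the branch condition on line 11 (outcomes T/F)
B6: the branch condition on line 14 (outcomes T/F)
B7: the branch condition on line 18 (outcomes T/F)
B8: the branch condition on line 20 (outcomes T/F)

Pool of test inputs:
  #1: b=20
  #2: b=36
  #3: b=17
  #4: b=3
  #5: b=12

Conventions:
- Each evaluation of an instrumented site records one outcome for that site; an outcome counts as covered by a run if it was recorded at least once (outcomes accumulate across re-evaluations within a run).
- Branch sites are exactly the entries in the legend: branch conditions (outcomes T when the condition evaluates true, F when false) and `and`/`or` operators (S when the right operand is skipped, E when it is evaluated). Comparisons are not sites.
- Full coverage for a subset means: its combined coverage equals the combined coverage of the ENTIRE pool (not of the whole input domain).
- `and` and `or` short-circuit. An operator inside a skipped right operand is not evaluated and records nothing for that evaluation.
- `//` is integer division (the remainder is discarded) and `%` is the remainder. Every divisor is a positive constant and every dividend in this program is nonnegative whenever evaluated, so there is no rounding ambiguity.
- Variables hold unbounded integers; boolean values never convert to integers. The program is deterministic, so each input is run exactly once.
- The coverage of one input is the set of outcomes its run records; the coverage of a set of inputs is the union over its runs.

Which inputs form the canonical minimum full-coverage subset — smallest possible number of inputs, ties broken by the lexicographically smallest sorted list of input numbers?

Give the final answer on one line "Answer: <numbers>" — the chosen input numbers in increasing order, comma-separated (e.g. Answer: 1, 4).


#1 (b=20) -> covered: B1=F, B2=S, B3=F, B4=S, B5=T, B6=T, B8=T
#2 (b=36) -> covered: B1=F, B2=E, B3=F, B4=S, B5=T, B6=T, B8=F
#3 (b=17) -> covered: B1=T, B2=E, B5=T, B6=F, B8=T
#4 (b=3) -> covered: B1=T, B2=E, B5=T, B6=F, B8=F
#5 (b=12) -> covered: B1=T, B2=E, B5=T, B6=T, B8=F
pool-wide coverage (11 outcomes): B1=T, B1=F, B2=S, B2=E, B3=F, B4=S, B5=T, B6=T, B6=F, B8=T, B8=F
no size-1 subset reaches all 11 outcomes (best union: 7/11)
size 2: inputs {1, 4} cover all 11 outcomes, and no lexicographically smaller subset of this size does
Answer: 1, 4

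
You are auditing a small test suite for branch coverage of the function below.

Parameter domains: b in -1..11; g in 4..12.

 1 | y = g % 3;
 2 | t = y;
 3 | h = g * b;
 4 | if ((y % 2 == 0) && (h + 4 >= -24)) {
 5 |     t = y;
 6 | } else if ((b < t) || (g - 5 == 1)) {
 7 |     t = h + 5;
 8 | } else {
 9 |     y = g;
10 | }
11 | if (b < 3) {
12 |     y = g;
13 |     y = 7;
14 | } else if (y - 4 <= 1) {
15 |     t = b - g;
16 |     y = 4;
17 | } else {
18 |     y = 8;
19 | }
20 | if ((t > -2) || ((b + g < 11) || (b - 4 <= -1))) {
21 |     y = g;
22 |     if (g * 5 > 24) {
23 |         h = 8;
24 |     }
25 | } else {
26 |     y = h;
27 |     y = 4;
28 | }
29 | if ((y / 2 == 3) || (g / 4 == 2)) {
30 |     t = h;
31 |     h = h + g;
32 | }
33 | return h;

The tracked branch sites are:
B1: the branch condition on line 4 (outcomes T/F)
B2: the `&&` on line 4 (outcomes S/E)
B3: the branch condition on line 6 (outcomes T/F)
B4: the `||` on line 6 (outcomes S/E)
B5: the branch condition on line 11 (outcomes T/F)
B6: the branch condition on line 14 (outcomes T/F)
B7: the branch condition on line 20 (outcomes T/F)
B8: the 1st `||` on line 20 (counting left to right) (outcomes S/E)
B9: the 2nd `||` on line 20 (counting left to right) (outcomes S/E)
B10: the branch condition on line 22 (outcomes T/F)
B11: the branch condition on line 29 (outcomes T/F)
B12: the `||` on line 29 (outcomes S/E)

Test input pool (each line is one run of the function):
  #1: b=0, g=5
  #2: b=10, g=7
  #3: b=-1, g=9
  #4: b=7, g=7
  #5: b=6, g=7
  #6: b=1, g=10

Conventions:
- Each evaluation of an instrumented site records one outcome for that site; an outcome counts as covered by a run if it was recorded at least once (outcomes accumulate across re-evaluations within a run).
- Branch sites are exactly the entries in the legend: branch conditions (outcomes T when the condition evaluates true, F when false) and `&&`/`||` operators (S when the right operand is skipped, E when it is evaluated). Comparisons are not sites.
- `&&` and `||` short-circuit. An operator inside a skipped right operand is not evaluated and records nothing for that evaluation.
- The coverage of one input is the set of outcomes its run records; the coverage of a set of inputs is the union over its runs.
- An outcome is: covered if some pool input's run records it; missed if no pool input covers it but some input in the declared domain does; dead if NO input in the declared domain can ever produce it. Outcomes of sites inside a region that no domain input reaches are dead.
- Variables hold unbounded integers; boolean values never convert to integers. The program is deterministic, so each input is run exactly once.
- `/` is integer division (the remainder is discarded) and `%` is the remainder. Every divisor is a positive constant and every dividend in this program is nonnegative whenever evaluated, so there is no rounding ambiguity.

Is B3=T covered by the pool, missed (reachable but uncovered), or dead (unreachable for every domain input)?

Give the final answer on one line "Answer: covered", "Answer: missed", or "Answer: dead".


no pool input records B3=T
but domain input (b=-1, g=4) does record it -> reachable, so missed
Answer: missed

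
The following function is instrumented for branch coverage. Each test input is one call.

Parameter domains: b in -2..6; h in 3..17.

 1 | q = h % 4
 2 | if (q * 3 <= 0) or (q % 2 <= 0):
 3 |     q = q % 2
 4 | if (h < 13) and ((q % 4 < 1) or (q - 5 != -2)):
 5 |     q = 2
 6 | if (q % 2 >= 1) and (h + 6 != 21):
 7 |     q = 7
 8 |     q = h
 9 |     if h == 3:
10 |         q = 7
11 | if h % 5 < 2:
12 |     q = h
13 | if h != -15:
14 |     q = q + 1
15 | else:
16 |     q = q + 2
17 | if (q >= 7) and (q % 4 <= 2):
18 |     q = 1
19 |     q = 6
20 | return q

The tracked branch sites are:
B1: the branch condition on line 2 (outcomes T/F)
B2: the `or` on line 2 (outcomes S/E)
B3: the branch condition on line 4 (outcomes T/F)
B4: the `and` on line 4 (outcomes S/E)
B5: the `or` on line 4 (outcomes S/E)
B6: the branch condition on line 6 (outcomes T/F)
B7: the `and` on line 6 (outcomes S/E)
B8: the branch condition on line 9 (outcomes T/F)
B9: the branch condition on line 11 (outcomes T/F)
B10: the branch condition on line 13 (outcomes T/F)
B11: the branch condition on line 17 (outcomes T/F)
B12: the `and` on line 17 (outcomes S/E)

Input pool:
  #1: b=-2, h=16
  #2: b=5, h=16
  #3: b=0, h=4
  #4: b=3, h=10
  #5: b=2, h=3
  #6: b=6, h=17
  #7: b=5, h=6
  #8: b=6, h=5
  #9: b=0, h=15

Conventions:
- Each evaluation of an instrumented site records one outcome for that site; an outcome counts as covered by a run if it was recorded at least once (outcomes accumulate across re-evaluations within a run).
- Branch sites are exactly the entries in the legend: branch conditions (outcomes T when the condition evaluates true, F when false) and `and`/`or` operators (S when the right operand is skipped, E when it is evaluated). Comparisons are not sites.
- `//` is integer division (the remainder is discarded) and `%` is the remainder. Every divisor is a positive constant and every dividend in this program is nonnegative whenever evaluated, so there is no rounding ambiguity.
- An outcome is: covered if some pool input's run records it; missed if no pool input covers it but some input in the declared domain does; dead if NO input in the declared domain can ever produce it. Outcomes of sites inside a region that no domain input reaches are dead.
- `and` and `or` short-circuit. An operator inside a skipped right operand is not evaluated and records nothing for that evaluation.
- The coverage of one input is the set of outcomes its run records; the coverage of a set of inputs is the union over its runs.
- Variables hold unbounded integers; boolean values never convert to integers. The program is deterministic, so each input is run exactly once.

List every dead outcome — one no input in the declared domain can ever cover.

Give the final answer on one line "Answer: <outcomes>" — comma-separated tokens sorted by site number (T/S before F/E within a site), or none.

running all 135 domain inputs and tallying outcomes:
  B10=F: zero occurrences over every domain input -> dead
  reachable outcomes have witnesses, e.g. B1=T (e.g. b=-2, h=4), B1=F (e.g. b=-2, h=3), B2=S (e.g. b=-2, h=4), B2=E (e.g. b=-2, h=3)

Answer: B10=F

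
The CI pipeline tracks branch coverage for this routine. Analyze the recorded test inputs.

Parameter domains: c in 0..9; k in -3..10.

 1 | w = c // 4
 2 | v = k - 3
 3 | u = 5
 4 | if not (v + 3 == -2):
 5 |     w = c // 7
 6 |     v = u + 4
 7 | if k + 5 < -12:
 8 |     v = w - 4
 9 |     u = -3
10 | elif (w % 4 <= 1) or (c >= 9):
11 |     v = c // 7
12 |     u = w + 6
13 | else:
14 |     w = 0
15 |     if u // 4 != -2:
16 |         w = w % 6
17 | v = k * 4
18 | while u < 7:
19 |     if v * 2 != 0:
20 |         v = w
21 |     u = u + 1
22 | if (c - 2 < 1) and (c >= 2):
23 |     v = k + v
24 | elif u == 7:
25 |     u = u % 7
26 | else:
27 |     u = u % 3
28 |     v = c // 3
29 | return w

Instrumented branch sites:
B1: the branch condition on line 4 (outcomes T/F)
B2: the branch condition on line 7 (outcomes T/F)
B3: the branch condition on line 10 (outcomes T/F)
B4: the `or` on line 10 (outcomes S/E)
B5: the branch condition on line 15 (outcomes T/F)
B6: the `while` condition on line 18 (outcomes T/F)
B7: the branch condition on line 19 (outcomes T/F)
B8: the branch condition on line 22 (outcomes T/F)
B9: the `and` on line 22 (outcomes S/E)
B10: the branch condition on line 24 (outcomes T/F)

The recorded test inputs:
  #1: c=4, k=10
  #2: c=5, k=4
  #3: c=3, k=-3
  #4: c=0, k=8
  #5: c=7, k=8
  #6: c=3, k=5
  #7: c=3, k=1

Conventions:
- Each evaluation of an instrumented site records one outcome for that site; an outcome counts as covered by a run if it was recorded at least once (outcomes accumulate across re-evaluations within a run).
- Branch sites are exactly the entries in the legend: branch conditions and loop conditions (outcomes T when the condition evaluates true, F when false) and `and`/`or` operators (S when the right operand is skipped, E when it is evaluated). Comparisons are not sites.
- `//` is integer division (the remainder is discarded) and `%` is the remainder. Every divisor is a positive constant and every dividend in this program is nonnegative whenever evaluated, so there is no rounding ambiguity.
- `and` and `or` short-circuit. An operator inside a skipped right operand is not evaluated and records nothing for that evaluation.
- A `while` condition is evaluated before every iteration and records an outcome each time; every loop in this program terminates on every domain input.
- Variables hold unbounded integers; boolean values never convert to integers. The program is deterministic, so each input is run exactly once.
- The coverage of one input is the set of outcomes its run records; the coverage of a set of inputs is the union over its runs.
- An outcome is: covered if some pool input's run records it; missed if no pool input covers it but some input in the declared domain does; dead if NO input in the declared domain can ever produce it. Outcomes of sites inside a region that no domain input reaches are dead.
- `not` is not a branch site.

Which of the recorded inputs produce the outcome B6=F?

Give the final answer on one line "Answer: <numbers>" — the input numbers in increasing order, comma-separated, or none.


input #1 (c=4, k=10): produces B6=F
input #2 (c=5, k=4): produces B6=F
input #3 (c=3, k=-3): produces B6=F
input #4 (c=0, k=8): produces B6=F
input #5 (c=7, k=8): produces B6=F
input #6 (c=3, k=5): produces B6=F
input #7 (c=3, k=1): produces B6=F
Answer: 1, 2, 3, 4, 5, 6, 7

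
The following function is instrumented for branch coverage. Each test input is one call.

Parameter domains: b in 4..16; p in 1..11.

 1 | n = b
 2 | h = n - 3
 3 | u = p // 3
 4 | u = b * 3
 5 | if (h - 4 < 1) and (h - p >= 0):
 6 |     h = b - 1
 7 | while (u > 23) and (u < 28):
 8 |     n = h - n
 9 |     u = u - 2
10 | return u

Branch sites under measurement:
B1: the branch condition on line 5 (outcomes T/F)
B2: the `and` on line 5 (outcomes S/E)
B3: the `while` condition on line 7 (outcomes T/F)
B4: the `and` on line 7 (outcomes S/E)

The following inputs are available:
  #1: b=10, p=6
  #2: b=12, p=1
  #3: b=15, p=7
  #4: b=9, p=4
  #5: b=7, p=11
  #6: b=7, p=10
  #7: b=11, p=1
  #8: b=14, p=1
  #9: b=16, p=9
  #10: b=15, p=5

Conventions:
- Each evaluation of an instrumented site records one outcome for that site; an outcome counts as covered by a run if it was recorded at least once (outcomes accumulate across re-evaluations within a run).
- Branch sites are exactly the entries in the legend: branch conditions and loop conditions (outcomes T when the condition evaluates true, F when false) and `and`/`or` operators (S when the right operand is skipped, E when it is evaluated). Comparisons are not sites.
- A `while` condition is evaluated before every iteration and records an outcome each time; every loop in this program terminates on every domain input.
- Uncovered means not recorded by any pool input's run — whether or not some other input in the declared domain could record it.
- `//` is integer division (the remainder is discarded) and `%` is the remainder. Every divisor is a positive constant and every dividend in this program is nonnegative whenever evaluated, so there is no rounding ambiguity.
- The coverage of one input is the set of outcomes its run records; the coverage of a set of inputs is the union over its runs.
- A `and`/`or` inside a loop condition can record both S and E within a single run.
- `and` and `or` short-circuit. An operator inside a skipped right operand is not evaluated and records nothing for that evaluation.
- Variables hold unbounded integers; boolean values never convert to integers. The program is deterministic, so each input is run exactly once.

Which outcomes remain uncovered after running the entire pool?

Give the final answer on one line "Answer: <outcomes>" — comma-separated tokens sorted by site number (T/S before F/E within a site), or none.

input #1, b=10, p=6: events B2->S, B1->F, B4->E, B3->F; outcomes B1=F, B2=S, B3=F, B4=E
input #2, b=12, p=1: events B2->S, B1->F, B4->E, B3->F; outcomes B1=F, B2=S, B3=F, B4=E
input #3, b=15, p=7: events B2->S, B1->F, B4->E, B3->F; outcomes B1=F, B2=S, B3=F, B4=E
input #4, b=9, p=4: events B2->S, B1->F, B4->E, B3->T, B4->E, B3->T, B4->S, B3->F; outcomes B1=F, B2=S, B3=T, B3=F, B4=S, B4=E
input #5, b=7, p=11: events B2->E, B1->F, B4->S, B3->F; outcomes B1=F, B2=E, B3=F, B4=S
input #6, b=7, p=10: events B2->E, B1->F, B4->S, B3->F; outcomes B1=F, B2=E, B3=F, B4=S
input #7, b=11, p=1: events B2->S, B1->F, B4->E, B3->F; outcomes B1=F, B2=S, B3=F, B4=E
input #8, b=14, p=1: events B2->S, B1->F, B4->E, B3->F; outcomes B1=F, B2=S, B3=F, B4=E
input #9, b=16, p=9: events B2->S, B1->F, B4->E, B3->F; outcomes B1=F, B2=S, B3=F, B4=E
input #10, b=15, p=5: events B2->S, B1->F, B4->E, B3->F; outcomes B1=F, B2=S, B3=F, B4=E
union over the pool: B1=F, B2=S, B2=E, B3=T, B3=F, B4=S, B4=E
uncovered (1 of 8): B1=T

Answer: B1=T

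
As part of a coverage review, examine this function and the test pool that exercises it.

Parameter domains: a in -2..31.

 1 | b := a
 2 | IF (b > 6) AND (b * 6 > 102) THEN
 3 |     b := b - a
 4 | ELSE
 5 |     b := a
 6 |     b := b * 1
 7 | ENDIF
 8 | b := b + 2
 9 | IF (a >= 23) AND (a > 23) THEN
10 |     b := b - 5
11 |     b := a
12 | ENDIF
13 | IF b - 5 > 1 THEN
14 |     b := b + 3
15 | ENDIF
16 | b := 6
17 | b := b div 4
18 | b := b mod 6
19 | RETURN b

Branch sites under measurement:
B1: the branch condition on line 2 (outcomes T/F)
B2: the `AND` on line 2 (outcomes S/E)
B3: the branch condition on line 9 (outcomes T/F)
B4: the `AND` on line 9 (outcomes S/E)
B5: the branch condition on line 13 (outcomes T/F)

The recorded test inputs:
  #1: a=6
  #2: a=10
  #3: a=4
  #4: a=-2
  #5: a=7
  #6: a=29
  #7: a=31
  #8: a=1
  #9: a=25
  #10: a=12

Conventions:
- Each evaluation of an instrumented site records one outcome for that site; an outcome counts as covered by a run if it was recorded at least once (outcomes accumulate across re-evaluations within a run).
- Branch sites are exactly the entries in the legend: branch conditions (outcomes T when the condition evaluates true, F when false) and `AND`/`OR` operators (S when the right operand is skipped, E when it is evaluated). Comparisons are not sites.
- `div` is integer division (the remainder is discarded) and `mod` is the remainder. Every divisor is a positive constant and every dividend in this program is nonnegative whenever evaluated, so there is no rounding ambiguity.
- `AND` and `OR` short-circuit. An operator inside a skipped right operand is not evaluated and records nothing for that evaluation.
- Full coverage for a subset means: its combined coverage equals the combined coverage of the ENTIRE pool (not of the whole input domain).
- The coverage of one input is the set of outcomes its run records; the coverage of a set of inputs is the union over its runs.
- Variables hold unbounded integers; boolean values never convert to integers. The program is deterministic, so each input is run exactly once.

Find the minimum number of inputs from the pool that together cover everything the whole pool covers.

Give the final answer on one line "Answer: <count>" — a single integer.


test 1 (a=6) hits B1=F, B2=S, B3=F, B4=S, B5=T
test 2 (a=10) hits B1=F, B2=E, B3=F, B4=S, B5=T
test 3 (a=4) hits B1=F, B2=S, B3=F, B4=S, B5=F
test 4 (a=-2) hits B1=F, B2=S, B3=F, B4=S, B5=F
test 5 (a=7) hits B1=F, B2=E, B3=F, B4=S, B5=T
test 6 (a=29) hits B1=T, B2=E, B3=T, B4=E, B5=T
test 7 (a=31) hits B1=T, B2=E, B3=T, B4=E, B5=T
test 8 (a=1) hits B1=F, B2=S, B3=F, B4=S, B5=F
test 9 (a=25) hits B1=T, B2=E, B3=T, B4=E, B5=T
test 10 (a=12) hits B1=F, B2=E, B3=F, B4=S, B5=T
the full pool covers 10 outcomes: B1=T, B1=F, B2=S, B2=E, B3=T, B3=F, B4=S, B4=E, B5=T, B5=F
size 1 is not enough: best union over all size-1 subsets is 5/10
inputs {3, 6} (size 2) cover everything; no size-2 subset with a lexicographically smaller index list covers all 10
Answer: 2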